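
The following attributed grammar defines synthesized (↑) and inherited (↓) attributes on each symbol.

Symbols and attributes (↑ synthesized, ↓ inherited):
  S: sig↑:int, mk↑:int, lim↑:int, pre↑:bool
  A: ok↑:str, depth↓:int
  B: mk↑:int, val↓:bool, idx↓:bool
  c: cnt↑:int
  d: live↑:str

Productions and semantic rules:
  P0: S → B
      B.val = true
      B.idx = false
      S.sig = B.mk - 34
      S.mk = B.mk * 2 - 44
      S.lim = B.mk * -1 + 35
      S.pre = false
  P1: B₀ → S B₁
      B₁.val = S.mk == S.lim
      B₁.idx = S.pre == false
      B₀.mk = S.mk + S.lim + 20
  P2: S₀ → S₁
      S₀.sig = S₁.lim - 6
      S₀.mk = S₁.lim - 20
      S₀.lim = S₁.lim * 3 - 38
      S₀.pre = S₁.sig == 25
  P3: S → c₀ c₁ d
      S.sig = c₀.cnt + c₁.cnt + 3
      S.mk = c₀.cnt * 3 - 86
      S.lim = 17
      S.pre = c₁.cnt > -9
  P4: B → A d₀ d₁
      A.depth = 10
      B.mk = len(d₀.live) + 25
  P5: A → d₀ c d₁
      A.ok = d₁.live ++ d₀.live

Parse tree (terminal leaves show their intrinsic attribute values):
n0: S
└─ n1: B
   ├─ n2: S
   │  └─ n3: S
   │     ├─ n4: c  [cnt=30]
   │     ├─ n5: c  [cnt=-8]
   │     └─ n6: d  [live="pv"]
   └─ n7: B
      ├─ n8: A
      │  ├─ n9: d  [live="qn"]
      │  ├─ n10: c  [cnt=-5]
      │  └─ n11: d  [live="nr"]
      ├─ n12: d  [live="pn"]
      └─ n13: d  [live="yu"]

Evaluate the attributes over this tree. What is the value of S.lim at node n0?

1. n1.val = true  [true]
2. n1.idx = false  [false]
3. n4.cnt = 30  [terminal]
4. n5.cnt = -8  [terminal]
5. n6.live = "pv"  [terminal]
6. n3.sig = 25  [c₀.cnt + c₁.cnt + 3]
7. n3.mk = 4  [c₀.cnt * 3 - 86]
8. n3.lim = 17  [17]
9. n3.pre = true  [c₁.cnt > -9]
10. n2.sig = 11  [S₁.lim - 6]
11. n2.mk = -3  [S₁.lim - 20]
12. n2.lim = 13  [S₁.lim * 3 - 38]
13. n2.pre = true  [S₁.sig == 25]
14. n7.val = false  [S.mk == S.lim]
15. n7.idx = false  [S.pre == false]
16. n8.depth = 10  [10]
17. n9.live = "qn"  [terminal]
18. n10.cnt = -5  [terminal]
19. n11.live = "nr"  [terminal]
20. n8.ok = "nrqn"  [d₁.live ++ d₀.live]
21. n12.live = "pn"  [terminal]
22. n13.live = "yu"  [terminal]
23. n7.mk = 27  [len(d₀.live) + 25]
24. n1.mk = 30  [S.mk + S.lim + 20]
25. n0.sig = -4  [B.mk - 34]
26. n0.mk = 16  [B.mk * 2 - 44]
27. n0.lim = 5  [B.mk * -1 + 35]
28. n0.pre = false  [false]

5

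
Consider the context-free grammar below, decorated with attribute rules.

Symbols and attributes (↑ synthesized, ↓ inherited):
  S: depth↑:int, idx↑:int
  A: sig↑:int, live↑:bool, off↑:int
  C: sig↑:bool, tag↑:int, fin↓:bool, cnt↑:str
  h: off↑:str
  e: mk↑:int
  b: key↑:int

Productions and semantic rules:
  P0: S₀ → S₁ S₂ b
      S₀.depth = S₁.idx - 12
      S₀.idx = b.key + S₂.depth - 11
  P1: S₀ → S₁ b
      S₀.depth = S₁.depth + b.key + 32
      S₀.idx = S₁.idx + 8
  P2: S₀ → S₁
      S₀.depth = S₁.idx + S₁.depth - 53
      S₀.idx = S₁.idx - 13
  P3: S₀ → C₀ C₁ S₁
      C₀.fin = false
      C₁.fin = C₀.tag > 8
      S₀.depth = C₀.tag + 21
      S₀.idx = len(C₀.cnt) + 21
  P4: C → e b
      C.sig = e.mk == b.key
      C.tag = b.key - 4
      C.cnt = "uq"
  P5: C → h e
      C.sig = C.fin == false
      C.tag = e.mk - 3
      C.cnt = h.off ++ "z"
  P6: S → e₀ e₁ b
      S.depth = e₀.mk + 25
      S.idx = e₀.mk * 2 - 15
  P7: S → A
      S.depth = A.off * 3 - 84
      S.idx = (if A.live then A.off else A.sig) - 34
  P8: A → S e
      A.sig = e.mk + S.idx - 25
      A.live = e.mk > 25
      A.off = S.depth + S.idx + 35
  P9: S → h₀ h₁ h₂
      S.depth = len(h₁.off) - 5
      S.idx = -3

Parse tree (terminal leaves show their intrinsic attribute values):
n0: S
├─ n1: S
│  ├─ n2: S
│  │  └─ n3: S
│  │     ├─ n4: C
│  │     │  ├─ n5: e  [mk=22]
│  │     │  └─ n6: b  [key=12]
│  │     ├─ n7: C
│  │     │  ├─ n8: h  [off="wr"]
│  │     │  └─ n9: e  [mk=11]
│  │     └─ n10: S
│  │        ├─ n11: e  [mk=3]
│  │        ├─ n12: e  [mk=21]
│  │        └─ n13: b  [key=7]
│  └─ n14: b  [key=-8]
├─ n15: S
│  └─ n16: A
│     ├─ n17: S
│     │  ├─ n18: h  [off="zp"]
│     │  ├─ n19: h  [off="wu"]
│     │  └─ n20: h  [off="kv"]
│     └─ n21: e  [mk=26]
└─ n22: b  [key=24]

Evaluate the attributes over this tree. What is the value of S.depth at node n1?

1. n4.fin = false  [false]
2. n5.mk = 22  [terminal]
3. n6.key = 12  [terminal]
4. n4.sig = false  [e.mk == b.key]
5. n4.tag = 8  [b.key - 4]
6. n4.cnt = "uq"  ["uq"]
7. n7.fin = false  [C₀.tag > 8]
8. n8.off = "wr"  [terminal]
9. n9.mk = 11  [terminal]
10. n7.sig = true  [C.fin == false]
11. n7.tag = 8  [e.mk - 3]
12. n7.cnt = "wrz"  [h.off ++ "z"]
13. n11.mk = 3  [terminal]
14. n12.mk = 21  [terminal]
15. n13.key = 7  [terminal]
16. n10.depth = 28  [e₀.mk + 25]
17. n10.idx = -9  [e₀.mk * 2 - 15]
18. n3.depth = 29  [C₀.tag + 21]
19. n3.idx = 23  [len(C₀.cnt) + 21]
20. n2.depth = -1  [S₁.idx + S₁.depth - 53]
21. n2.idx = 10  [S₁.idx - 13]
22. n14.key = -8  [terminal]
23. n1.depth = 23  [S₁.depth + b.key + 32]
24. n1.idx = 18  [S₁.idx + 8]
25. n18.off = "zp"  [terminal]
26. n19.off = "wu"  [terminal]
27. n20.off = "kv"  [terminal]
28. n17.depth = -3  [len(h₁.off) - 5]
29. n17.idx = -3  [-3]
30. n21.mk = 26  [terminal]
31. n16.sig = -2  [e.mk + S.idx - 25]
32. n16.live = true  [e.mk > 25]
33. n16.off = 29  [S.depth + S.idx + 35]
34. n15.depth = 3  [A.off * 3 - 84]
35. n15.idx = -5  [(if A.live then A.off else A.sig) - 34]
36. n22.key = 24  [terminal]
37. n0.depth = 6  [S₁.idx - 12]
38. n0.idx = 16  [b.key + S₂.depth - 11]

23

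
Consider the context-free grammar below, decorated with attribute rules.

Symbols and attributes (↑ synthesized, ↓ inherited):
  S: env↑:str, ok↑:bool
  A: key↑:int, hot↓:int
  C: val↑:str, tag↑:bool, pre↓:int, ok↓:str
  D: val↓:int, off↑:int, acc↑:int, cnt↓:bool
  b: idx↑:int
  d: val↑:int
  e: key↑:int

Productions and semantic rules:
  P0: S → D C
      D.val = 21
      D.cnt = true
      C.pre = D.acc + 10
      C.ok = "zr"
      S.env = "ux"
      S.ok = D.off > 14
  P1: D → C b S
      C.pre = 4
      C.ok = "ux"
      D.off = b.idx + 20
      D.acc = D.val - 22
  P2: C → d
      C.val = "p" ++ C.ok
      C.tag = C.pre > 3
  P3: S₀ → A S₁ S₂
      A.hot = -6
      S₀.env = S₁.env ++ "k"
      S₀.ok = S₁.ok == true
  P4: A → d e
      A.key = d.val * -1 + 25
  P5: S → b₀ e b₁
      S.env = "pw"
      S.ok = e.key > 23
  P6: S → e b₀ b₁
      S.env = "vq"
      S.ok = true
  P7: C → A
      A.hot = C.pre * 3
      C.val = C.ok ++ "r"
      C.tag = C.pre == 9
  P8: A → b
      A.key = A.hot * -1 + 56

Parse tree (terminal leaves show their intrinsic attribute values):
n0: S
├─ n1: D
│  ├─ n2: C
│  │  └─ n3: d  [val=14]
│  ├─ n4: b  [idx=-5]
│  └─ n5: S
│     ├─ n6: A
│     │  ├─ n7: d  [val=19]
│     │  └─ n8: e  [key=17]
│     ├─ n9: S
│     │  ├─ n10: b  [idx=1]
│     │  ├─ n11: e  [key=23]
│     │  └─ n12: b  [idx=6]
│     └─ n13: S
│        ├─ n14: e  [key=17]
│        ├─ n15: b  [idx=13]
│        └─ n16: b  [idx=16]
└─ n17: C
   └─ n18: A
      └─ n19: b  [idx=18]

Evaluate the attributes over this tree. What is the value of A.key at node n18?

1. n1.val = 21  [21]
2. n1.cnt = true  [true]
3. n2.pre = 4  [4]
4. n2.ok = "ux"  ["ux"]
5. n3.val = 14  [terminal]
6. n2.val = "pux"  ["p" ++ C.ok]
7. n2.tag = true  [C.pre > 3]
8. n4.idx = -5  [terminal]
9. n6.hot = -6  [-6]
10. n7.val = 19  [terminal]
11. n8.key = 17  [terminal]
12. n6.key = 6  [d.val * -1 + 25]
13. n10.idx = 1  [terminal]
14. n11.key = 23  [terminal]
15. n12.idx = 6  [terminal]
16. n9.env = "pw"  ["pw"]
17. n9.ok = false  [e.key > 23]
18. n14.key = 17  [terminal]
19. n15.idx = 13  [terminal]
20. n16.idx = 16  [terminal]
21. n13.env = "vq"  ["vq"]
22. n13.ok = true  [true]
23. n5.env = "pwk"  [S₁.env ++ "k"]
24. n5.ok = false  [S₁.ok == true]
25. n1.off = 15  [b.idx + 20]
26. n1.acc = -1  [D.val - 22]
27. n17.pre = 9  [D.acc + 10]
28. n17.ok = "zr"  ["zr"]
29. n18.hot = 27  [C.pre * 3]
30. n19.idx = 18  [terminal]
31. n18.key = 29  [A.hot * -1 + 56]
32. n17.val = "zrr"  [C.ok ++ "r"]
33. n17.tag = true  [C.pre == 9]
34. n0.env = "ux"  ["ux"]
35. n0.ok = true  [D.off > 14]

29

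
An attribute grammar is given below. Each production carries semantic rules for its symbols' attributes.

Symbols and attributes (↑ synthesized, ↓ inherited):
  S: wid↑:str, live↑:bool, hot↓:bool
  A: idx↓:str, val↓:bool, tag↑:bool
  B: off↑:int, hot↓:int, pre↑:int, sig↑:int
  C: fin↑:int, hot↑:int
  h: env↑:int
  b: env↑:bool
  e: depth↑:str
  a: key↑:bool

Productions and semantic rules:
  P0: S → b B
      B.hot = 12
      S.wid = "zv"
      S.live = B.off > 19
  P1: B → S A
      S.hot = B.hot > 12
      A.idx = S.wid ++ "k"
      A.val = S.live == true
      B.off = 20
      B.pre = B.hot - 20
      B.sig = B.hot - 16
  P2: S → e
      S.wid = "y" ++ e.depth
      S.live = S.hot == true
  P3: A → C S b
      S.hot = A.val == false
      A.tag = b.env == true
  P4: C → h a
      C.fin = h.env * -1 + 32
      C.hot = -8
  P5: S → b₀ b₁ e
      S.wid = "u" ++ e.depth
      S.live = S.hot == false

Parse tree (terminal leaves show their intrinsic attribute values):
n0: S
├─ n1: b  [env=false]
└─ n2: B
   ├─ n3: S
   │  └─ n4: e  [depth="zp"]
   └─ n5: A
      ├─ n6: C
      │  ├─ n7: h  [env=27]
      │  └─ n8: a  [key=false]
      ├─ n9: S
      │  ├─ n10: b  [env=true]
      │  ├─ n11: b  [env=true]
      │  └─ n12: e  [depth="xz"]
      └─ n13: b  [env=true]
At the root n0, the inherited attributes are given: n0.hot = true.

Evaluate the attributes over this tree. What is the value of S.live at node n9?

false

1. n0.hot = true  [given at root]
2. n1.env = false  [terminal]
3. n2.hot = 12  [12]
4. n3.hot = false  [B.hot > 12]
5. n4.depth = "zp"  [terminal]
6. n3.wid = "yzp"  ["y" ++ e.depth]
7. n3.live = false  [S.hot == true]
8. n5.idx = "yzpk"  [S.wid ++ "k"]
9. n5.val = false  [S.live == true]
10. n7.env = 27  [terminal]
11. n8.key = false  [terminal]
12. n6.fin = 5  [h.env * -1 + 32]
13. n6.hot = -8  [-8]
14. n9.hot = true  [A.val == false]
15. n10.env = true  [terminal]
16. n11.env = true  [terminal]
17. n12.depth = "xz"  [terminal]
18. n9.wid = "uxz"  ["u" ++ e.depth]
19. n9.live = false  [S.hot == false]
20. n13.env = true  [terminal]
21. n5.tag = true  [b.env == true]
22. n2.off = 20  [20]
23. n2.pre = -8  [B.hot - 20]
24. n2.sig = -4  [B.hot - 16]
25. n0.wid = "zv"  ["zv"]
26. n0.live = true  [B.off > 19]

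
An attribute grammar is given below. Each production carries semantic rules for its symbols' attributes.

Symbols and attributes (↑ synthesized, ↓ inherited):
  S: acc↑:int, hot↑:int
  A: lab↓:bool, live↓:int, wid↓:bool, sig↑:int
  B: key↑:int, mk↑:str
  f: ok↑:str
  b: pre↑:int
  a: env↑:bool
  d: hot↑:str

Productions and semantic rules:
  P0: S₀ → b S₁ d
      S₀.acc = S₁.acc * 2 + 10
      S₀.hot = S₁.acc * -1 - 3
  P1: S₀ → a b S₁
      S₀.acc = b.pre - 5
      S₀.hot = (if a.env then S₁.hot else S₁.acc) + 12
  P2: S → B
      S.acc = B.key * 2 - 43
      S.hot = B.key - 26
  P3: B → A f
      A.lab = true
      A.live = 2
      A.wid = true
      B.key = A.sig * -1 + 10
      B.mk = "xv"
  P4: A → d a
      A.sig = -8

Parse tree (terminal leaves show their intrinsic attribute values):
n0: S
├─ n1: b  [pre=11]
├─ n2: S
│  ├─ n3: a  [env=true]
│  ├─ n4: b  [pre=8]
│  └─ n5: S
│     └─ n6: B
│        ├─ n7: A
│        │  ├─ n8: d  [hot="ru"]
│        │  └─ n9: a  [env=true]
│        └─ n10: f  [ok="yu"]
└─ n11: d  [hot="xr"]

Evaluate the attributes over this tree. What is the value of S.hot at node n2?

1. n1.pre = 11  [terminal]
2. n3.env = true  [terminal]
3. n4.pre = 8  [terminal]
4. n7.lab = true  [true]
5. n7.live = 2  [2]
6. n7.wid = true  [true]
7. n8.hot = "ru"  [terminal]
8. n9.env = true  [terminal]
9. n7.sig = -8  [-8]
10. n10.ok = "yu"  [terminal]
11. n6.key = 18  [A.sig * -1 + 10]
12. n6.mk = "xv"  ["xv"]
13. n5.acc = -7  [B.key * 2 - 43]
14. n5.hot = -8  [B.key - 26]
15. n2.acc = 3  [b.pre - 5]
16. n2.hot = 4  [(if a.env then S₁.hot else S₁.acc) + 12]
17. n11.hot = "xr"  [terminal]
18. n0.acc = 16  [S₁.acc * 2 + 10]
19. n0.hot = -6  [S₁.acc * -1 - 3]

4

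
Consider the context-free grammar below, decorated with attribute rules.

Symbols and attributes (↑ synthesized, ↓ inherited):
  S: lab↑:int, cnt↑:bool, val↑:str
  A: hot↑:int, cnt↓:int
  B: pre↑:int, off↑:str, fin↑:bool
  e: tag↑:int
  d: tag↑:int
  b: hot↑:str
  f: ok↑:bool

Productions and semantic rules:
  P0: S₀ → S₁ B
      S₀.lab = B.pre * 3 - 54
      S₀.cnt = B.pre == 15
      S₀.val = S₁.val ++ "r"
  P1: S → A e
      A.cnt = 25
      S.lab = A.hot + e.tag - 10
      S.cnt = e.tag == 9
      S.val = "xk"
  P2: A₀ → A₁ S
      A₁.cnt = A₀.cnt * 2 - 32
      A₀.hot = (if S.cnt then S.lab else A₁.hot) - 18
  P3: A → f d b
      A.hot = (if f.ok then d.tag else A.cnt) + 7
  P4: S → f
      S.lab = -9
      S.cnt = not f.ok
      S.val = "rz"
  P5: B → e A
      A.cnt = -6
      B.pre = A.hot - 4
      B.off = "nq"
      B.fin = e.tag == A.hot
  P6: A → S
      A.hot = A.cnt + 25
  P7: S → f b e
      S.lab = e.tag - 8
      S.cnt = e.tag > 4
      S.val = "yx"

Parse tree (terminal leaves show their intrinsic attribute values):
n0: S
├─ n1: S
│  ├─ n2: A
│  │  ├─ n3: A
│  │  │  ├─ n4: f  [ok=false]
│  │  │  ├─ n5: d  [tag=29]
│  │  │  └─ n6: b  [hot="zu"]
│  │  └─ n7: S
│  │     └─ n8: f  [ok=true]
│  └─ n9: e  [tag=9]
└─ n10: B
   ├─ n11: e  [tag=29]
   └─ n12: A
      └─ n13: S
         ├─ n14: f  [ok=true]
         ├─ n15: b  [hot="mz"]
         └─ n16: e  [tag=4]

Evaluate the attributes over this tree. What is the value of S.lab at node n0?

1. n2.cnt = 25  [25]
2. n3.cnt = 18  [A₀.cnt * 2 - 32]
3. n4.ok = false  [terminal]
4. n5.tag = 29  [terminal]
5. n6.hot = "zu"  [terminal]
6. n3.hot = 25  [(if f.ok then d.tag else A.cnt) + 7]
7. n8.ok = true  [terminal]
8. n7.lab = -9  [-9]
9. n7.cnt = false  [not f.ok]
10. n7.val = "rz"  ["rz"]
11. n2.hot = 7  [(if S.cnt then S.lab else A₁.hot) - 18]
12. n9.tag = 9  [terminal]
13. n1.lab = 6  [A.hot + e.tag - 10]
14. n1.cnt = true  [e.tag == 9]
15. n1.val = "xk"  ["xk"]
16. n11.tag = 29  [terminal]
17. n12.cnt = -6  [-6]
18. n14.ok = true  [terminal]
19. n15.hot = "mz"  [terminal]
20. n16.tag = 4  [terminal]
21. n13.lab = -4  [e.tag - 8]
22. n13.cnt = false  [e.tag > 4]
23. n13.val = "yx"  ["yx"]
24. n12.hot = 19  [A.cnt + 25]
25. n10.pre = 15  [A.hot - 4]
26. n10.off = "nq"  ["nq"]
27. n10.fin = false  [e.tag == A.hot]
28. n0.lab = -9  [B.pre * 3 - 54]
29. n0.cnt = true  [B.pre == 15]
30. n0.val = "xkr"  [S₁.val ++ "r"]

-9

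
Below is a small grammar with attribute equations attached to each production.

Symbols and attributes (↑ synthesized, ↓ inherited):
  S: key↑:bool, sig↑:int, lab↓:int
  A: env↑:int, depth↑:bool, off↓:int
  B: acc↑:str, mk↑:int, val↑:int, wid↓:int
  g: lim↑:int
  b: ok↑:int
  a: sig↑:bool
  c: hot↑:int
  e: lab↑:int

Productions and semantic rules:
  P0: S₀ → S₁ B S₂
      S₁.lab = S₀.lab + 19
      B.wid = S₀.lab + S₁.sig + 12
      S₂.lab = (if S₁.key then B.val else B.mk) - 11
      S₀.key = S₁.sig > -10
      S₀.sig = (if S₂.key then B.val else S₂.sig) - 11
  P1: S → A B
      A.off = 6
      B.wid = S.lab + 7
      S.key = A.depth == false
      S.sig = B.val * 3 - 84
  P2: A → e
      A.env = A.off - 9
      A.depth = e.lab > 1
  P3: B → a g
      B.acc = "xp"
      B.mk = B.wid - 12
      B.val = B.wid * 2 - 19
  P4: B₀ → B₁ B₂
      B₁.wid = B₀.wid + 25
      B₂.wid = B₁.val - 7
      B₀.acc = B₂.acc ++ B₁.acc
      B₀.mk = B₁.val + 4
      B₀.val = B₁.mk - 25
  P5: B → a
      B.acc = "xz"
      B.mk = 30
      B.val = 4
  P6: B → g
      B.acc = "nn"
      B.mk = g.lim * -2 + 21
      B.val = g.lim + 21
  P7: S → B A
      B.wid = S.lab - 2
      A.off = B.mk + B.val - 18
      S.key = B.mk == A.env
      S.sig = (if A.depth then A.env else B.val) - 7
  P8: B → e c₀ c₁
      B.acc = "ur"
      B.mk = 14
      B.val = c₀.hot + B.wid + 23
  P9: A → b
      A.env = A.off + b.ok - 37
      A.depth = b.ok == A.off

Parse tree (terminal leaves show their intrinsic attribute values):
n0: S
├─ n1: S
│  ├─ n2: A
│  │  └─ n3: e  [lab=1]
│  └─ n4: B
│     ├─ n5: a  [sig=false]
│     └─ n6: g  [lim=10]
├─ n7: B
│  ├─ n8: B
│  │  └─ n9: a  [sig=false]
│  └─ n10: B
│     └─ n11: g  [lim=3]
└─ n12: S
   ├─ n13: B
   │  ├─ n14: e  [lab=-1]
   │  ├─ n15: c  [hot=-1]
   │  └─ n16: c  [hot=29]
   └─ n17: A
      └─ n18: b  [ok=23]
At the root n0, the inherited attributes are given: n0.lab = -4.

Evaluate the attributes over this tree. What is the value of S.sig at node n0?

-4

1. n0.lab = -4  [given at root]
2. n1.lab = 15  [S₀.lab + 19]
3. n2.off = 6  [6]
4. n3.lab = 1  [terminal]
5. n2.env = -3  [A.off - 9]
6. n2.depth = false  [e.lab > 1]
7. n4.wid = 22  [S.lab + 7]
8. n5.sig = false  [terminal]
9. n6.lim = 10  [terminal]
10. n4.acc = "xp"  ["xp"]
11. n4.mk = 10  [B.wid - 12]
12. n4.val = 25  [B.wid * 2 - 19]
13. n1.key = true  [A.depth == false]
14. n1.sig = -9  [B.val * 3 - 84]
15. n7.wid = -1  [S₀.lab + S₁.sig + 12]
16. n8.wid = 24  [B₀.wid + 25]
17. n9.sig = false  [terminal]
18. n8.acc = "xz"  ["xz"]
19. n8.mk = 30  [30]
20. n8.val = 4  [4]
21. n10.wid = -3  [B₁.val - 7]
22. n11.lim = 3  [terminal]
23. n10.acc = "nn"  ["nn"]
24. n10.mk = 15  [g.lim * -2 + 21]
25. n10.val = 24  [g.lim + 21]
26. n7.acc = "nnxz"  [B₂.acc ++ B₁.acc]
27. n7.mk = 8  [B₁.val + 4]
28. n7.val = 5  [B₁.mk - 25]
29. n12.lab = -6  [(if S₁.key then B.val else B.mk) - 11]
30. n13.wid = -8  [S.lab - 2]
31. n14.lab = -1  [terminal]
32. n15.hot = -1  [terminal]
33. n16.hot = 29  [terminal]
34. n13.acc = "ur"  ["ur"]
35. n13.mk = 14  [14]
36. n13.val = 14  [c₀.hot + B.wid + 23]
37. n17.off = 10  [B.mk + B.val - 18]
38. n18.ok = 23  [terminal]
39. n17.env = -4  [A.off + b.ok - 37]
40. n17.depth = false  [b.ok == A.off]
41. n12.key = false  [B.mk == A.env]
42. n12.sig = 7  [(if A.depth then A.env else B.val) - 7]
43. n0.key = true  [S₁.sig > -10]
44. n0.sig = -4  [(if S₂.key then B.val else S₂.sig) - 11]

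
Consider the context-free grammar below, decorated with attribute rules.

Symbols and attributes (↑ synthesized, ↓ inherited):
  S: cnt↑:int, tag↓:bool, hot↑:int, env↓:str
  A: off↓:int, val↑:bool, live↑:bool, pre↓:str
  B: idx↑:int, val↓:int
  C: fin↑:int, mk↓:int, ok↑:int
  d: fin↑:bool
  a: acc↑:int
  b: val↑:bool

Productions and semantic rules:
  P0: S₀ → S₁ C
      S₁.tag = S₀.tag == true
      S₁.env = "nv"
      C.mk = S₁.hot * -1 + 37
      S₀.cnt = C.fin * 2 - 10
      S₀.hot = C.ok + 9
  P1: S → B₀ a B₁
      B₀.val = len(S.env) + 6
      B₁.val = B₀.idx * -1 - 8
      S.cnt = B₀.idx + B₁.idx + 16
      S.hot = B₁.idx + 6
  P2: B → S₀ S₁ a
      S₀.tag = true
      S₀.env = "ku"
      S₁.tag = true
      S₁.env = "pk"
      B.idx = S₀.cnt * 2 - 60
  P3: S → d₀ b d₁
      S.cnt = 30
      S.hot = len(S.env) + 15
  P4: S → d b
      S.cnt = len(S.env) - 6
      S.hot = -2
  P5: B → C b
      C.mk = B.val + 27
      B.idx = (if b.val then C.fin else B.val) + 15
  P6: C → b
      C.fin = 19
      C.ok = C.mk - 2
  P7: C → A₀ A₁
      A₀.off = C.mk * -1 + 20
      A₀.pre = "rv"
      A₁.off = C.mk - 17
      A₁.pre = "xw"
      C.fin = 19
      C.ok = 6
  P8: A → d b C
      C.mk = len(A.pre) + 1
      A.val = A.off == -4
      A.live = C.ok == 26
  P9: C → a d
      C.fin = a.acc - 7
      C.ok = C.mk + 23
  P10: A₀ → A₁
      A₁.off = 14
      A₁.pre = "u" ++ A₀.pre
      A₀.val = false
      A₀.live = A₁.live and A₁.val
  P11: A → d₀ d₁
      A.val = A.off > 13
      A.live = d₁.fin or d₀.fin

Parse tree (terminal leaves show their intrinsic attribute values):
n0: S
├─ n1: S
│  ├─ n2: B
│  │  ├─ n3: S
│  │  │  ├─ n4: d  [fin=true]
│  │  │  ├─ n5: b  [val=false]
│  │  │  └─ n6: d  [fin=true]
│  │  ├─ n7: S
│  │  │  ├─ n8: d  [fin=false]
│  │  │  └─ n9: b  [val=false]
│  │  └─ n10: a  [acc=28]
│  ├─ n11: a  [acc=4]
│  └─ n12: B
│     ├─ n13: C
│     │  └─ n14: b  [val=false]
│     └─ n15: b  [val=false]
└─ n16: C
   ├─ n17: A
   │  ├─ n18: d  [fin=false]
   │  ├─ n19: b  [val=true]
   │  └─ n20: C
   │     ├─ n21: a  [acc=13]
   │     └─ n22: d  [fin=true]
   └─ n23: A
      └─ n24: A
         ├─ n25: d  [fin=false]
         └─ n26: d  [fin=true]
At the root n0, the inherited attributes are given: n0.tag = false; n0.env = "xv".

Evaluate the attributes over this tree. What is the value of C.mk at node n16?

1. n0.tag = false  [given at root]
2. n0.env = "xv"  [given at root]
3. n1.tag = false  [S₀.tag == true]
4. n1.env = "nv"  ["nv"]
5. n2.val = 8  [len(S.env) + 6]
6. n3.tag = true  [true]
7. n3.env = "ku"  ["ku"]
8. n4.fin = true  [terminal]
9. n5.val = false  [terminal]
10. n6.fin = true  [terminal]
11. n3.cnt = 30  [30]
12. n3.hot = 17  [len(S.env) + 15]
13. n7.tag = true  [true]
14. n7.env = "pk"  ["pk"]
15. n8.fin = false  [terminal]
16. n9.val = false  [terminal]
17. n7.cnt = -4  [len(S.env) - 6]
18. n7.hot = -2  [-2]
19. n10.acc = 28  [terminal]
20. n2.idx = 0  [S₀.cnt * 2 - 60]
21. n11.acc = 4  [terminal]
22. n12.val = -8  [B₀.idx * -1 - 8]
23. n13.mk = 19  [B.val + 27]
24. n14.val = false  [terminal]
25. n13.fin = 19  [19]
26. n13.ok = 17  [C.mk - 2]
27. n15.val = false  [terminal]
28. n12.idx = 7  [(if b.val then C.fin else B.val) + 15]
29. n1.cnt = 23  [B₀.idx + B₁.idx + 16]
30. n1.hot = 13  [B₁.idx + 6]
31. n16.mk = 24  [S₁.hot * -1 + 37]
32. n17.off = -4  [C.mk * -1 + 20]
33. n17.pre = "rv"  ["rv"]
34. n18.fin = false  [terminal]
35. n19.val = true  [terminal]
36. n20.mk = 3  [len(A.pre) + 1]
37. n21.acc = 13  [terminal]
38. n22.fin = true  [terminal]
39. n20.fin = 6  [a.acc - 7]
40. n20.ok = 26  [C.mk + 23]
41. n17.val = true  [A.off == -4]
42. n17.live = true  [C.ok == 26]
43. n23.off = 7  [C.mk - 17]
44. n23.pre = "xw"  ["xw"]
45. n24.off = 14  [14]
46. n24.pre = "uxw"  ["u" ++ A₀.pre]
47. n25.fin = false  [terminal]
48. n26.fin = true  [terminal]
49. n24.val = true  [A.off > 13]
50. n24.live = true  [d₁.fin or d₀.fin]
51. n23.val = false  [false]
52. n23.live = true  [A₁.live and A₁.val]
53. n16.fin = 19  [19]
54. n16.ok = 6  [6]
55. n0.cnt = 28  [C.fin * 2 - 10]
56. n0.hot = 15  [C.ok + 9]

24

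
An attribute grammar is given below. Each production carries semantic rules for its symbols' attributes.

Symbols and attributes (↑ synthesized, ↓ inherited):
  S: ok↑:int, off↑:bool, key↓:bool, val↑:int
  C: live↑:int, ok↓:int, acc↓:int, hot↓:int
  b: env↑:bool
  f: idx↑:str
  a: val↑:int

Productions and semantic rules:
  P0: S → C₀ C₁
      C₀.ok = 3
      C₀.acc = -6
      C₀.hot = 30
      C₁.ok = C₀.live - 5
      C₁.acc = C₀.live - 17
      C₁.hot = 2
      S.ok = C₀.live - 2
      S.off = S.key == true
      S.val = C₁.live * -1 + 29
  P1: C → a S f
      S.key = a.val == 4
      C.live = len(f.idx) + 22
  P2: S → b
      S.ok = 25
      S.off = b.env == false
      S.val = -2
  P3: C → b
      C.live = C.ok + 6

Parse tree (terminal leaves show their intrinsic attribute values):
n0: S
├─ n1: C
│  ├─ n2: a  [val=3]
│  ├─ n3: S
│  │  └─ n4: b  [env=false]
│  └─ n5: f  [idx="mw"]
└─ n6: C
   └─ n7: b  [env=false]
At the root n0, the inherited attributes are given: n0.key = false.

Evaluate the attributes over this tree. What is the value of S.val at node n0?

4

1. n0.key = false  [given at root]
2. n1.ok = 3  [3]
3. n1.acc = -6  [-6]
4. n1.hot = 30  [30]
5. n2.val = 3  [terminal]
6. n3.key = false  [a.val == 4]
7. n4.env = false  [terminal]
8. n3.ok = 25  [25]
9. n3.off = true  [b.env == false]
10. n3.val = -2  [-2]
11. n5.idx = "mw"  [terminal]
12. n1.live = 24  [len(f.idx) + 22]
13. n6.ok = 19  [C₀.live - 5]
14. n6.acc = 7  [C₀.live - 17]
15. n6.hot = 2  [2]
16. n7.env = false  [terminal]
17. n6.live = 25  [C.ok + 6]
18. n0.ok = 22  [C₀.live - 2]
19. n0.off = false  [S.key == true]
20. n0.val = 4  [C₁.live * -1 + 29]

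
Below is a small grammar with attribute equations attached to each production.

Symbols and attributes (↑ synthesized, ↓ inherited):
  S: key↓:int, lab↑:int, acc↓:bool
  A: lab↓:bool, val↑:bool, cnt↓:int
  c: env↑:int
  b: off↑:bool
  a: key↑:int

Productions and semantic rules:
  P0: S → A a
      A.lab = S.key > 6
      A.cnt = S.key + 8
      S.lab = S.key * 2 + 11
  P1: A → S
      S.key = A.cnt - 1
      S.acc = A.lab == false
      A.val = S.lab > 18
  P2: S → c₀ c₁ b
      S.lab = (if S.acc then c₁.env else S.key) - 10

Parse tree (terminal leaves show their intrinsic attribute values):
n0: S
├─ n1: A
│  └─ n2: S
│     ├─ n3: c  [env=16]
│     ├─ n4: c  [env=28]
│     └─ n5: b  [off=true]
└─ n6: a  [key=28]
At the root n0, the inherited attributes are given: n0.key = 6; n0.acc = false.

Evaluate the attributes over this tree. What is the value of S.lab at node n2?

18

1. n0.key = 6  [given at root]
2. n0.acc = false  [given at root]
3. n1.lab = false  [S.key > 6]
4. n1.cnt = 14  [S.key + 8]
5. n2.key = 13  [A.cnt - 1]
6. n2.acc = true  [A.lab == false]
7. n3.env = 16  [terminal]
8. n4.env = 28  [terminal]
9. n5.off = true  [terminal]
10. n2.lab = 18  [(if S.acc then c₁.env else S.key) - 10]
11. n1.val = false  [S.lab > 18]
12. n6.key = 28  [terminal]
13. n0.lab = 23  [S.key * 2 + 11]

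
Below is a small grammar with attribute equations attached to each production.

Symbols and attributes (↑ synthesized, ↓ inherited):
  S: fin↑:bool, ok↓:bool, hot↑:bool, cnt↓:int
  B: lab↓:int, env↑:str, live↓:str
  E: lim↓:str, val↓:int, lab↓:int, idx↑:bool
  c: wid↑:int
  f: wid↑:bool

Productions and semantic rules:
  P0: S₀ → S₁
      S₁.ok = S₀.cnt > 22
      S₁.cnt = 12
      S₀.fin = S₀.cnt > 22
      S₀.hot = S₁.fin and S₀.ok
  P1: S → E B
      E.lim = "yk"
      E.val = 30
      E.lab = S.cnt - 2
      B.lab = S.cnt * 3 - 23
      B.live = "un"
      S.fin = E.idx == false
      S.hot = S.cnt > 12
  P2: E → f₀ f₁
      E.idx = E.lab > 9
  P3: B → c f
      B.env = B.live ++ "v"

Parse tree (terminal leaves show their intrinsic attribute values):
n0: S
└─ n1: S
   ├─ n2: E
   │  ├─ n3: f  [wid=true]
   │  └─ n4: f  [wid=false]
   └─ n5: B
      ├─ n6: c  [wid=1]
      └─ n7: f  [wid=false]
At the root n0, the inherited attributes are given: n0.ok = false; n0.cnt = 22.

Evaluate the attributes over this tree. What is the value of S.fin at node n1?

false

1. n0.ok = false  [given at root]
2. n0.cnt = 22  [given at root]
3. n1.ok = false  [S₀.cnt > 22]
4. n1.cnt = 12  [12]
5. n2.lim = "yk"  ["yk"]
6. n2.val = 30  [30]
7. n2.lab = 10  [S.cnt - 2]
8. n3.wid = true  [terminal]
9. n4.wid = false  [terminal]
10. n2.idx = true  [E.lab > 9]
11. n5.lab = 13  [S.cnt * 3 - 23]
12. n5.live = "un"  ["un"]
13. n6.wid = 1  [terminal]
14. n7.wid = false  [terminal]
15. n5.env = "unv"  [B.live ++ "v"]
16. n1.fin = false  [E.idx == false]
17. n1.hot = false  [S.cnt > 12]
18. n0.fin = false  [S₀.cnt > 22]
19. n0.hot = false  [S₁.fin and S₀.ok]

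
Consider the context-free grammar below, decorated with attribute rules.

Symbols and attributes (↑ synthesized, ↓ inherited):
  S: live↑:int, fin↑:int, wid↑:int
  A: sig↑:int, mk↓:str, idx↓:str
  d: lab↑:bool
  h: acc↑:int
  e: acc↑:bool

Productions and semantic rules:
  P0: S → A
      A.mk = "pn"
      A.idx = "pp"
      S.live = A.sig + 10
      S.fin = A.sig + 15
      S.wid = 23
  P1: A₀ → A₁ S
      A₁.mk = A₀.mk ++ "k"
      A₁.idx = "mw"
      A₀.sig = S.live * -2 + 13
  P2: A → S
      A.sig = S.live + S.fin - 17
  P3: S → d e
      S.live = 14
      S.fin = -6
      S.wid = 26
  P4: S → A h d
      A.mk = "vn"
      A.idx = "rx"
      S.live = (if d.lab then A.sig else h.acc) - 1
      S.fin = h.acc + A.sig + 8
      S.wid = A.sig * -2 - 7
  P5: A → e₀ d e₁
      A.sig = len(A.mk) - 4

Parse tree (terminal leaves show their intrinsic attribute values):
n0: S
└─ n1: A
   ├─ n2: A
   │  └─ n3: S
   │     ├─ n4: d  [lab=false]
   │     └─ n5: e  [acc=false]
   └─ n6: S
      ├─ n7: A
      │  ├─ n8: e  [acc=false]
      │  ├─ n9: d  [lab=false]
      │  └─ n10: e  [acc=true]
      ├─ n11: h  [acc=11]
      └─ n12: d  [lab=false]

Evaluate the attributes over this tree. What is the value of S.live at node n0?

3

1. n1.mk = "pn"  ["pn"]
2. n1.idx = "pp"  ["pp"]
3. n2.mk = "pnk"  [A₀.mk ++ "k"]
4. n2.idx = "mw"  ["mw"]
5. n4.lab = false  [terminal]
6. n5.acc = false  [terminal]
7. n3.live = 14  [14]
8. n3.fin = -6  [-6]
9. n3.wid = 26  [26]
10. n2.sig = -9  [S.live + S.fin - 17]
11. n7.mk = "vn"  ["vn"]
12. n7.idx = "rx"  ["rx"]
13. n8.acc = false  [terminal]
14. n9.lab = false  [terminal]
15. n10.acc = true  [terminal]
16. n7.sig = -2  [len(A.mk) - 4]
17. n11.acc = 11  [terminal]
18. n12.lab = false  [terminal]
19. n6.live = 10  [(if d.lab then A.sig else h.acc) - 1]
20. n6.fin = 17  [h.acc + A.sig + 8]
21. n6.wid = -3  [A.sig * -2 - 7]
22. n1.sig = -7  [S.live * -2 + 13]
23. n0.live = 3  [A.sig + 10]
24. n0.fin = 8  [A.sig + 15]
25. n0.wid = 23  [23]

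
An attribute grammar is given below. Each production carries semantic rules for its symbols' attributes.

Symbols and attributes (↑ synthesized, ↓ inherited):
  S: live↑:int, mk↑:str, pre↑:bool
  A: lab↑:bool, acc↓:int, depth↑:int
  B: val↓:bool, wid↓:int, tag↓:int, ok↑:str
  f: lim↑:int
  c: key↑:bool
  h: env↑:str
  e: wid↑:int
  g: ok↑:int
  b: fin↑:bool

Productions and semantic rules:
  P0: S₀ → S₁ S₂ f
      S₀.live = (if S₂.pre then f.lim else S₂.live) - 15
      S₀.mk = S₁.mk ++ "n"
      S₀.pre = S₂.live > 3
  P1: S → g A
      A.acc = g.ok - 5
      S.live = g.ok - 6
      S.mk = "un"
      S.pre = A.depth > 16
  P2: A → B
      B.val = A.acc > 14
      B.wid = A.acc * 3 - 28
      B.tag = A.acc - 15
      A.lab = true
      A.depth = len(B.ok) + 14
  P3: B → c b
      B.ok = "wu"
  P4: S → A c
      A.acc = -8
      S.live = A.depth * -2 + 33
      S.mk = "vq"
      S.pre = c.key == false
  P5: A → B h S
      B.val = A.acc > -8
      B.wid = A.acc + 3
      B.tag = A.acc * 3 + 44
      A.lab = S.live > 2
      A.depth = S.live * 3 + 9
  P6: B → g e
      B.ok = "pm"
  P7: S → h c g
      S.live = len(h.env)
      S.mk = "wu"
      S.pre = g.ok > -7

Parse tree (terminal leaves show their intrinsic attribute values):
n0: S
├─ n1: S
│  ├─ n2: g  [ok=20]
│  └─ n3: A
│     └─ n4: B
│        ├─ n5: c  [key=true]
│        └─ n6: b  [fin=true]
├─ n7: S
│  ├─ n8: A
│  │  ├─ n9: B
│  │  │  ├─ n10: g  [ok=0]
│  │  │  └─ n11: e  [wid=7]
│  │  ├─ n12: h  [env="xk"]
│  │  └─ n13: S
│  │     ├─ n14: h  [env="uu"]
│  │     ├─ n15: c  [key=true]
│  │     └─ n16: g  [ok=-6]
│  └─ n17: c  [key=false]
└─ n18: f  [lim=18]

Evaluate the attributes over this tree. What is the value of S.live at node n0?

3

1. n2.ok = 20  [terminal]
2. n3.acc = 15  [g.ok - 5]
3. n4.val = true  [A.acc > 14]
4. n4.wid = 17  [A.acc * 3 - 28]
5. n4.tag = 0  [A.acc - 15]
6. n5.key = true  [terminal]
7. n6.fin = true  [terminal]
8. n4.ok = "wu"  ["wu"]
9. n3.lab = true  [true]
10. n3.depth = 16  [len(B.ok) + 14]
11. n1.live = 14  [g.ok - 6]
12. n1.mk = "un"  ["un"]
13. n1.pre = false  [A.depth > 16]
14. n8.acc = -8  [-8]
15. n9.val = false  [A.acc > -8]
16. n9.wid = -5  [A.acc + 3]
17. n9.tag = 20  [A.acc * 3 + 44]
18. n10.ok = 0  [terminal]
19. n11.wid = 7  [terminal]
20. n9.ok = "pm"  ["pm"]
21. n12.env = "xk"  [terminal]
22. n14.env = "uu"  [terminal]
23. n15.key = true  [terminal]
24. n16.ok = -6  [terminal]
25. n13.live = 2  [len(h.env)]
26. n13.mk = "wu"  ["wu"]
27. n13.pre = true  [g.ok > -7]
28. n8.lab = false  [S.live > 2]
29. n8.depth = 15  [S.live * 3 + 9]
30. n17.key = false  [terminal]
31. n7.live = 3  [A.depth * -2 + 33]
32. n7.mk = "vq"  ["vq"]
33. n7.pre = true  [c.key == false]
34. n18.lim = 18  [terminal]
35. n0.live = 3  [(if S₂.pre then f.lim else S₂.live) - 15]
36. n0.mk = "unn"  [S₁.mk ++ "n"]
37. n0.pre = false  [S₂.live > 3]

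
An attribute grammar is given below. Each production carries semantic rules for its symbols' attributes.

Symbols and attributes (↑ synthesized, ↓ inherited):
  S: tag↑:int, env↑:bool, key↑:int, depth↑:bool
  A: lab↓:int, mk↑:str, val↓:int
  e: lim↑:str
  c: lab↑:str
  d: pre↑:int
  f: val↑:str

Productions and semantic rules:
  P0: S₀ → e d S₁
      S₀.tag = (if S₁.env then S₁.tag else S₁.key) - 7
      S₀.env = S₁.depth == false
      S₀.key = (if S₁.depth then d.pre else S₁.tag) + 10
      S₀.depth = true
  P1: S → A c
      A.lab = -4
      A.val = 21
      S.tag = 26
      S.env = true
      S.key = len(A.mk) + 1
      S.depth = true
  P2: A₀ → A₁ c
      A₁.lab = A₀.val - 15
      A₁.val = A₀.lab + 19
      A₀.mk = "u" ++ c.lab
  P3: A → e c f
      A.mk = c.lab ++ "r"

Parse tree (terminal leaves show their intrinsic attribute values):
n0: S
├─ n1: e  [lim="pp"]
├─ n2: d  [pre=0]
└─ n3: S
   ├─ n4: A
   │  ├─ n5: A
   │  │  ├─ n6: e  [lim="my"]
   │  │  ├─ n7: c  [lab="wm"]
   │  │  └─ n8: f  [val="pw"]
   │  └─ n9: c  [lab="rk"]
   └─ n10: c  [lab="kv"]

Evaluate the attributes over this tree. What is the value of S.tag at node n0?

19

1. n1.lim = "pp"  [terminal]
2. n2.pre = 0  [terminal]
3. n4.lab = -4  [-4]
4. n4.val = 21  [21]
5. n5.lab = 6  [A₀.val - 15]
6. n5.val = 15  [A₀.lab + 19]
7. n6.lim = "my"  [terminal]
8. n7.lab = "wm"  [terminal]
9. n8.val = "pw"  [terminal]
10. n5.mk = "wmr"  [c.lab ++ "r"]
11. n9.lab = "rk"  [terminal]
12. n4.mk = "urk"  ["u" ++ c.lab]
13. n10.lab = "kv"  [terminal]
14. n3.tag = 26  [26]
15. n3.env = true  [true]
16. n3.key = 4  [len(A.mk) + 1]
17. n3.depth = true  [true]
18. n0.tag = 19  [(if S₁.env then S₁.tag else S₁.key) - 7]
19. n0.env = false  [S₁.depth == false]
20. n0.key = 10  [(if S₁.depth then d.pre else S₁.tag) + 10]
21. n0.depth = true  [true]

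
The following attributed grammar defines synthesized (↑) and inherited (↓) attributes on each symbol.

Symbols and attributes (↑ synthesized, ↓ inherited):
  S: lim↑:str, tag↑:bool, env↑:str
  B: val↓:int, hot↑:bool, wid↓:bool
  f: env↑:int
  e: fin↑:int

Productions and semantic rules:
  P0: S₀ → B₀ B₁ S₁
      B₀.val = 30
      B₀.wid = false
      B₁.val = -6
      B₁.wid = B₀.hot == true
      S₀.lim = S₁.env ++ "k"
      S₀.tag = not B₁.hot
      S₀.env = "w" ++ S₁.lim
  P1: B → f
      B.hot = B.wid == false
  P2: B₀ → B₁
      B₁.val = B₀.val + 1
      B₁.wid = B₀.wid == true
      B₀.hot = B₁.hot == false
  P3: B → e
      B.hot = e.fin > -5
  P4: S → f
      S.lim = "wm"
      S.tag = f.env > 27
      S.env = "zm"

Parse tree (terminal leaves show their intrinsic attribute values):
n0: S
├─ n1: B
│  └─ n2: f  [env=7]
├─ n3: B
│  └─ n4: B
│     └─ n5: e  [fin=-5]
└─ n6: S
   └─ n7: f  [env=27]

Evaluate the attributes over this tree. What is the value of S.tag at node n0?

false

1. n1.val = 30  [30]
2. n1.wid = false  [false]
3. n2.env = 7  [terminal]
4. n1.hot = true  [B.wid == false]
5. n3.val = -6  [-6]
6. n3.wid = true  [B₀.hot == true]
7. n4.val = -5  [B₀.val + 1]
8. n4.wid = true  [B₀.wid == true]
9. n5.fin = -5  [terminal]
10. n4.hot = false  [e.fin > -5]
11. n3.hot = true  [B₁.hot == false]
12. n7.env = 27  [terminal]
13. n6.lim = "wm"  ["wm"]
14. n6.tag = false  [f.env > 27]
15. n6.env = "zm"  ["zm"]
16. n0.lim = "zmk"  [S₁.env ++ "k"]
17. n0.tag = false  [not B₁.hot]
18. n0.env = "wwm"  ["w" ++ S₁.lim]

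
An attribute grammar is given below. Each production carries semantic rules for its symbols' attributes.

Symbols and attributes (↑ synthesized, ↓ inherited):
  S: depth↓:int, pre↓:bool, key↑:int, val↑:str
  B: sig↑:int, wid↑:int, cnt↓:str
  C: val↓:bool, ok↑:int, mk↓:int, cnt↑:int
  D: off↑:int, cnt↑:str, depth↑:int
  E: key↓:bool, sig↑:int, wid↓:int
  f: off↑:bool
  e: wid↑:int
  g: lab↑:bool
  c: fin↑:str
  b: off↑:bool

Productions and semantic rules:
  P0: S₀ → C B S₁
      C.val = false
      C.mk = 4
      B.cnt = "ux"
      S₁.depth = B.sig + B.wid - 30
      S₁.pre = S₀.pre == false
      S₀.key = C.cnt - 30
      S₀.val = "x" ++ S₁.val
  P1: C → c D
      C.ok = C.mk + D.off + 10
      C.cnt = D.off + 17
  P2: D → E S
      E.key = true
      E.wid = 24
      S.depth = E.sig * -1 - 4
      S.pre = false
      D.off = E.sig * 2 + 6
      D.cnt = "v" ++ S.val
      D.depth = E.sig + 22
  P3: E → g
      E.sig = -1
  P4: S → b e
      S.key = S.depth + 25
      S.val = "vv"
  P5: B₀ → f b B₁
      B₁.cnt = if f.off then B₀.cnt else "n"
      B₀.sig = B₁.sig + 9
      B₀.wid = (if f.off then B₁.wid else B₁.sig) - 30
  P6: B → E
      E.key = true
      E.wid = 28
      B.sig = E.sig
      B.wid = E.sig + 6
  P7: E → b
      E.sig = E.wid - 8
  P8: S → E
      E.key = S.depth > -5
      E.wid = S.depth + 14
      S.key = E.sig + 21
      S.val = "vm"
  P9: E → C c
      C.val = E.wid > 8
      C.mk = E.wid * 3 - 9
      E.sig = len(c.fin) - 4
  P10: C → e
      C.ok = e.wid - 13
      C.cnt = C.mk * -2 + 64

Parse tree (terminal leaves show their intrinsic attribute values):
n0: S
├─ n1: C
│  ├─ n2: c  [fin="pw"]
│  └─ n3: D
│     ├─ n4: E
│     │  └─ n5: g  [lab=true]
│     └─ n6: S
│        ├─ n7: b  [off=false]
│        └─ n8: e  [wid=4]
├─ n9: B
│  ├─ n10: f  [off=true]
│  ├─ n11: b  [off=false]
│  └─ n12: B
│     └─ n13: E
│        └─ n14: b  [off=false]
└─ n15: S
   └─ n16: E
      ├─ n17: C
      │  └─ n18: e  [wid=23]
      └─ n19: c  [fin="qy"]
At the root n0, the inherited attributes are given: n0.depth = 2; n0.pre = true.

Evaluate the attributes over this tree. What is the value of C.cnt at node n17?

28

1. n0.depth = 2  [given at root]
2. n0.pre = true  [given at root]
3. n1.val = false  [false]
4. n1.mk = 4  [4]
5. n2.fin = "pw"  [terminal]
6. n4.key = true  [true]
7. n4.wid = 24  [24]
8. n5.lab = true  [terminal]
9. n4.sig = -1  [-1]
10. n6.depth = -3  [E.sig * -1 - 4]
11. n6.pre = false  [false]
12. n7.off = false  [terminal]
13. n8.wid = 4  [terminal]
14. n6.key = 22  [S.depth + 25]
15. n6.val = "vv"  ["vv"]
16. n3.off = 4  [E.sig * 2 + 6]
17. n3.cnt = "vvv"  ["v" ++ S.val]
18. n3.depth = 21  [E.sig + 22]
19. n1.ok = 18  [C.mk + D.off + 10]
20. n1.cnt = 21  [D.off + 17]
21. n9.cnt = "ux"  ["ux"]
22. n10.off = true  [terminal]
23. n11.off = false  [terminal]
24. n12.cnt = "ux"  [if f.off then B₀.cnt else "n"]
25. n13.key = true  [true]
26. n13.wid = 28  [28]
27. n14.off = false  [terminal]
28. n13.sig = 20  [E.wid - 8]
29. n12.sig = 20  [E.sig]
30. n12.wid = 26  [E.sig + 6]
31. n9.sig = 29  [B₁.sig + 9]
32. n9.wid = -4  [(if f.off then B₁.wid else B₁.sig) - 30]
33. n15.depth = -5  [B.sig + B.wid - 30]
34. n15.pre = false  [S₀.pre == false]
35. n16.key = false  [S.depth > -5]
36. n16.wid = 9  [S.depth + 14]
37. n17.val = true  [E.wid > 8]
38. n17.mk = 18  [E.wid * 3 - 9]
39. n18.wid = 23  [terminal]
40. n17.ok = 10  [e.wid - 13]
41. n17.cnt = 28  [C.mk * -2 + 64]
42. n19.fin = "qy"  [terminal]
43. n16.sig = -2  [len(c.fin) - 4]
44. n15.key = 19  [E.sig + 21]
45. n15.val = "vm"  ["vm"]
46. n0.key = -9  [C.cnt - 30]
47. n0.val = "xvm"  ["x" ++ S₁.val]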